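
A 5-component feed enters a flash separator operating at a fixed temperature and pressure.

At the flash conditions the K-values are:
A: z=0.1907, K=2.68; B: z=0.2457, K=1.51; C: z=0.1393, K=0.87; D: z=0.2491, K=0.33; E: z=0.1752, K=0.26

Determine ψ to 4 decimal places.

Material balance + equilibrium reduce to Σ zᵢ(Kᵢ−1)/(1+ψ(Kᵢ−1)) = 0.
Feasibility: ΣzᵢKᵢ = 1.1310, Σzᵢ/Kᵢ = 1.8227 — both > 1, two phases present.
Newton–Raphson from ψ = 0.5:
  ψ = 0.5000: g = -0.20217, g' = -0.6968 → ψ = 0.2099
  ψ = 0.2099: g = -0.01625, g' = -0.6347 → ψ = 0.1843
  ψ = 0.1843: g = 0.00011, g' = -0.6439 → ψ = 0.1844
Converged at ψ = 0.1844.

ψ = 0.1844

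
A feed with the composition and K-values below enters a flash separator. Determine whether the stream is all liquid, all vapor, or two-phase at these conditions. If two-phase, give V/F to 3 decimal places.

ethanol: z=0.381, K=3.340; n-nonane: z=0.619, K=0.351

two-phase, V/F = 0.323

ΣzᵢKᵢ = 1.490; Σzᵢ/Kᵢ = 1.878.
Both exceed 1, so a two-phase solution exists.
Material balance + equilibrium reduce to Σ zᵢ(Kᵢ−1)/(1+ψ(Kᵢ−1)) = 0.
Binary case is linear: z₁(K₁−1)(1+ψ(K₂−1)) + z₂(K₂−1)(1+ψ(K₁−1)) = 0
⇒ ψ = [z₁(K₁−1)+z₂(K₂−1)] / [−(K₁−1)(K₂−1)] = 0.4898/1.5187 = 0.323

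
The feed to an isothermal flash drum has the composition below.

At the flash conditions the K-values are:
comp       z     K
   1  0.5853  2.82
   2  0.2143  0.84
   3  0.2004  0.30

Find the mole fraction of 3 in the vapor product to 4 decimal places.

y_3 = 0.1578

Material balance + equilibrium reduce to Σ zᵢ(Kᵢ−1)/(1+V/F(Kᵢ−1)) = 0.
g(0) = ΣzᵢKᵢ − 1 = 0.8907 and g(1) = 1 − Σzᵢ/Kᵢ = -0.1307, so a root lies in (0, 1).
Newton iteration, V/F⁰ = 0.5:
  V/F = 0.5000: g = 0.30464, g' = -0.7703 → V/F = 0.8955
  V/F = 0.8955: g = -0.01085, g' = -0.9929 → V/F = 0.8845
  V/F = 0.8845: g = -0.00013, g' = -0.9692 → V/F = 0.8844
Converged at V/F = 0.8844.
Compositions from xᵢ = zᵢ/(1+V/F(Kᵢ−1)), yᵢ = Kᵢxᵢ:
  1: x = 0.2243, y = 0.6325
  2: x = 0.2496, y = 0.2097
  3: x = 0.5261, y = 0.1578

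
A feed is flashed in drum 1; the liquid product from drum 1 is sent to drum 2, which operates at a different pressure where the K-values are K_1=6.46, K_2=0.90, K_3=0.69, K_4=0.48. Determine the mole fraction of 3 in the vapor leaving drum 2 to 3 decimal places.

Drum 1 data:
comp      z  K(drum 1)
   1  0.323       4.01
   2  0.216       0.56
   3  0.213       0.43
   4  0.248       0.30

y_3 (drum 2) = 0.201

Drum 1:
Let ψ₁ = V/F and solve Σ zᵢ(Kᵢ−1)/(1+ψ₁(Kᵢ−1)) = 0.
Check two-phase: ΣzᵢKᵢ = 1.582 > 1 and Σzᵢ/Kᵢ = 1.788 > 1, so g(0) = 0.582 > 0 and g(1) = -0.788 < 0.
Newton iteration, ψ₁⁰ = 0.53:
  ψ₁ = 0.530: g = -0.1993, g' = -0.955 → ψ₁ = 0.321
  ψ₁ = 0.321: g = 0.0110, g' = -1.119 → ψ₁ = 0.331
Converged at ψ₁ = 0.331.
Drum-1 compositions:
  1: x = 0.162, y = 0.649
  2: x = 0.253, y = 0.142
  3: x = 0.263, y = 0.113
  4: x = 0.323, y = 0.097
Drum-2 feed = drum-1 liquid: z₂ = (0.1618, 0.2528, 0.2626, 0.3228).
Drum 2:
Newton–Raphson from ψ₂ = 0.5:
  ψ₂ = 0.500: g = -0.1130, g' = -0.544 → ψ₂ = 0.292
  ψ₂ = 0.292: g = 0.0267, g' = -0.870 → ψ₂ = 0.323
  ψ₂ = 0.323: g = 0.0012, g' = -0.791 → ψ₂ = 0.325
Converged at ψ₂ = 0.325.
  1: x = 0.058, y = 0.377
  2: x = 0.261, y = 0.235
  3: x = 0.292, y = 0.201
  4: x = 0.388, y = 0.186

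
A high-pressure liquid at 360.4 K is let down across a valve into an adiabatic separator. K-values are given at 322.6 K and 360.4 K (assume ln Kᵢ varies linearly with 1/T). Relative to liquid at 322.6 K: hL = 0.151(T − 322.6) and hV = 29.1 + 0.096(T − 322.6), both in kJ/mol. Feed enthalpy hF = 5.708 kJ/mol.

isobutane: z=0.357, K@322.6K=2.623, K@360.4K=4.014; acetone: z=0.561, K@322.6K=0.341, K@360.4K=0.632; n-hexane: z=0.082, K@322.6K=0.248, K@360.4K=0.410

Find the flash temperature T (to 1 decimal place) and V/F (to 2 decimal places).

Adiabatic flash: solve Rachford–Rice at each trial T, then check hF = ψ·hV(T) + (1−ψ)·hL(T).
  T = 322.6 K: K = (2.623, 0.341, 0.248), RR gives ψ = 0.136, H_out = 3.953 kJ/mol
  T = 360.4 K: K = (4.014, 0.632, 0.410), RR gives ψ = 0.674, H_out = 23.924 kJ/mol
  T = 341.5 K: K = (3.283, 0.472, 0.323), RR gives ψ = 0.370, H_out = 13.233 kJ/mol
  T = 332.1 K: K = (2.946, 0.403, 0.284), RR gives ψ = 0.253, H_out = 8.656 kJ/mol
  T = 327.4 K: K = (2.784, 0.372, 0.266), RR gives ψ = 0.196, H_out = 6.364 kJ/mol
  T = 325.0 K: K = (2.703, 0.356, 0.257), RR gives ψ = 0.166, H_out = 5.171 kJ/mol
Linear interpolation between T = 325.0 (H_out = 5.171) and T = 327.4 (H_out = 6.364) on hF = 5.708 gives T ≈ 326.1 K, at which ψ = 0.18.

T = 326.1 K, V/F = 0.18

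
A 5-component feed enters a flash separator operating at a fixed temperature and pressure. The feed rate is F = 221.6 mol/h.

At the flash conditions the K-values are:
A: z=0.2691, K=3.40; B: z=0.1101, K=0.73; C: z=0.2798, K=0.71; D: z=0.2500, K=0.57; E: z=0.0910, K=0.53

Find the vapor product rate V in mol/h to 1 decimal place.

Rachford–Rice: g(β) = Σ zᵢ(Kᵢ−1)/(1+β(Kᵢ−1)) = 0.
Check two-phase: ΣzᵢKᵢ = 1.3847 > 1 and Σzᵢ/Kᵢ = 1.2343 > 1, so g(0) = 0.3847 > 0 and g(1) = -0.2343 < 0.
Iterate (Newton) starting at β = 0.5:
  β = 0.5000: g = -0.02856, g' = -0.4725 → β = 0.4396
  β = 0.4396: g = 0.00110, g' = -0.5105 → β = 0.4417
Converged at β = 0.4417.
Then V = β·F = 0.4417·221.6 = 97.9 mol/h and L = F − V = 123.7 mol/h.

V = 97.9 mol/h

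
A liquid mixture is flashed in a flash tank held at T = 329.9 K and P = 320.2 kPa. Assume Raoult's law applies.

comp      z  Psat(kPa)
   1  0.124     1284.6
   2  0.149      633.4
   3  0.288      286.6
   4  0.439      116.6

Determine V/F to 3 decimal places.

V/F = 0.206

Raoult's law: Kᵢ = Pᵢˢᵃᵗ/P = Pᵢˢᵃᵗ/320.2.
  K_1 = 1284.6/320.2 = 4.01187, K_2 = 633.4/320.2 = 1.97814, K_3 = 286.6/320.2 = 0.89507, K_4 = 116.6/320.2 = 0.36415
Material balance + equilibrium reduce to Σ zᵢ(Kᵢ−1)/(1+V/F(Kᵢ−1)) = 0.
Feasibility: ΣzᵢKᵢ = 1.210, Σzᵢ/Kᵢ = 1.634 — both > 1, two phases present.
Iterate (Newton) starting at V/F = 0.53:
  V/F = 0.530: g = -0.2132, g' = -0.636 → V/F = 0.195
  V/F = 0.195: g = 0.0083, g' = -0.782 → V/F = 0.205
  V/F = 0.205: g = 0.0001, g' = -0.766 → V/F = 0.206
Converged at V/F = 0.206.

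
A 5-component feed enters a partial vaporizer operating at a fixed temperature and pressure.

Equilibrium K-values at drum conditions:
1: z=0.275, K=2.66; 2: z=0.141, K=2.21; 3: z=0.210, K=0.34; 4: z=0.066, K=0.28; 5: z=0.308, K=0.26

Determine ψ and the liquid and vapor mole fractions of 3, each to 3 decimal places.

Let ψ = V/F and solve Σ zᵢ(Kᵢ−1)/(1+ψ(Kᵢ−1)) = 0.
Check two-phase: ΣzᵢKᵢ = 1.213 > 1 and Σzᵢ/Kᵢ = 2.205 > 1, so g(0) = 0.213 > 0 and g(1) = -1.205 < 0.
Newton iteration, ψ⁰ = 0.5:
  ψ = 0.500: g = -0.2871, g' = -1.019 → ψ = 0.218
  ψ = 0.218: g = -0.0199, g' = -0.950 → ψ = 0.197
Converged at ψ = 0.197.
Compositions from xᵢ = zᵢ/(1+ψ(Kᵢ−1)), yᵢ = Kᵢxᵢ:
  1: x = 0.207, y = 0.551
  2: x = 0.114, y = 0.252
  3: x = 0.241, y = 0.082
  4: x = 0.077, y = 0.022
  5: x = 0.361, y = 0.094

ψ = 0.197, x_3 = 0.241, y_3 = 0.082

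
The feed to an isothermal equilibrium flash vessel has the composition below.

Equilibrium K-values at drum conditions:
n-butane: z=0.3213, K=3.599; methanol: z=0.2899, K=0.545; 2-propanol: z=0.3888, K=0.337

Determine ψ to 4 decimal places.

Let ψ = V/F and solve Σ zᵢ(Kᵢ−1)/(1+ψ(Kᵢ−1)) = 0.
Check two-phase: ΣzᵢKᵢ = 1.4454 > 1 and Σzᵢ/Kᵢ = 1.7749 > 1, so g(0) = 0.4454 > 0 and g(1) = -0.7749 < 0.
Newton–Raphson from ψ = 0.5:
  ψ = 0.5000: g = -0.19320, g' = -0.8934 → ψ = 0.2838
  ψ = 0.2838: g = 0.01165, g' = -1.0573 → ψ = 0.2948
  ψ = 0.2948: g = 0.00010, g' = -1.0399 → ψ = 0.2949
Converged at ψ = 0.2949.

ψ = 0.2949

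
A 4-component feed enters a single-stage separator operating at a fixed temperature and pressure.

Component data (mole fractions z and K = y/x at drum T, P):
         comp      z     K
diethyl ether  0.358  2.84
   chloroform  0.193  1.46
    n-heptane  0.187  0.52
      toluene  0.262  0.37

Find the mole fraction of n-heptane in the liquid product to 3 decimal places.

x_n-heptane = 0.260

Newton iteration, β⁰ = 0.54:
  β = 0.540: g = 0.0302, g' = -0.649 → β = 0.587
Converged at β = 0.587.
Compositions from xᵢ = zᵢ/(1+β(Kᵢ−1)), yᵢ = Kᵢxᵢ:
  diethyl ether: x = 0.172, y = 0.489
  chloroform: x = 0.152, y = 0.222
  n-heptane: x = 0.260, y = 0.135
  toluene: x = 0.416, y = 0.154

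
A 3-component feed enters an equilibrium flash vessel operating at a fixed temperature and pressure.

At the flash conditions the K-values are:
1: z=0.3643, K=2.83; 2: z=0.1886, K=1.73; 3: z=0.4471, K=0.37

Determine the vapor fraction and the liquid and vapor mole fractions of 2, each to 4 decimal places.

Rachford–Rice: g(ψ) = Σ zᵢ(Kᵢ−1)/(1+ψ(Kᵢ−1)) = 0.
g(0) = ΣzᵢKᵢ − 1 = 0.5227 and g(1) = 1 − Σzᵢ/Kᵢ = -0.4461, so a root lies in (0, 1).
Newton iteration, ψ⁰ = 0.51:
  ψ = 0.5100: g = 0.03014, g' = -0.7650 → ψ = 0.5494
  ψ = 0.5494: g = -0.00007, g' = -0.7696 → ψ = 0.5493
Converged at ψ = 0.5493.
Compositions from xᵢ = zᵢ/(1+ψ(Kᵢ−1)), yᵢ = Kᵢxᵢ:
  1: x = 0.1817, y = 0.5141
  2: x = 0.1346, y = 0.2329
  3: x = 0.6837, y = 0.2530

ψ = 0.5493, x_2 = 0.1346, y_2 = 0.2329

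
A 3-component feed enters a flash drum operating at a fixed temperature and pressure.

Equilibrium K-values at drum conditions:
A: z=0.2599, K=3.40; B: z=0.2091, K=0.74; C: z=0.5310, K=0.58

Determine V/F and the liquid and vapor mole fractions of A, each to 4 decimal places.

V/F = 0.3810, x_A = 0.1358, y_A = 0.4616

Material balance + equilibrium reduce to Σ zᵢ(Kᵢ−1)/(1+V/F(Kᵢ−1)) = 0.
g(0) = ΣzᵢKᵢ − 1 = 0.3464 and g(1) = 1 − Σzᵢ/Kᵢ = -0.2745, so a root lies in (0, 1).
Newton iteration, V/F⁰ = 0.64:
  V/F = 0.6400: g = -0.12426, g' = -0.4283 → V/F = 0.3499
  V/F = 0.3499: g = 0.01781, g' = -0.5881 → V/F = 0.3802
  V/F = 0.3802: g = 0.00045, g' = -0.5594 → V/F = 0.3810
Converged at V/F = 0.3810.
Compositions from xᵢ = zᵢ/(1+V/F(Kᵢ−1)), yᵢ = Kᵢxᵢ:
  A: x = 0.1358, y = 0.4616
  B: x = 0.2321, y = 0.1717
  C: x = 0.6321, y = 0.3666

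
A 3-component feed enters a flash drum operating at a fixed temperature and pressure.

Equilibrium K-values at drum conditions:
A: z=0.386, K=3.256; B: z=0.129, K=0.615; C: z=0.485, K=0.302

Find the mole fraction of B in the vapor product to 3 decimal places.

y_B = 0.091

Material balance + equilibrium reduce to Σ zᵢ(Kᵢ−1)/(1+V/F(Kᵢ−1)) = 0.
Check two-phase: ΣzᵢKᵢ = 1.483 > 1 and Σzᵢ/Kᵢ = 1.934 > 1, so g(0) = 0.483 > 0 and g(1) = -0.934 < 0.
Newton–Raphson from V/F = 0.5:
  V/F = 0.500: g = -0.1723, g' = -1.021 → V/F = 0.331
  V/F = 0.331: g = 0.0012, g' = -1.068 → V/F = 0.332
Converged at V/F = 0.332.
Compositions from xᵢ = zᵢ/(1+V/F(Kᵢ−1)), yᵢ = Kᵢxᵢ:
  A: x = 0.221, y = 0.718
  B: x = 0.148, y = 0.091
  C: x = 0.631, y = 0.191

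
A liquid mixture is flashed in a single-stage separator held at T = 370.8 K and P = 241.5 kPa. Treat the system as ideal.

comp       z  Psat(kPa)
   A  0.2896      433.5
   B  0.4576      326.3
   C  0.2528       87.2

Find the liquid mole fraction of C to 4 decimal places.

x_C = 0.4396

Raoult's law: Kᵢ = Pᵢˢᵃᵗ/P = Pᵢˢᵃᵗ/241.5.
  K_A = 433.5/241.5 = 1.795031, K_B = 326.3/241.5 = 1.351139, K_C = 87.2/241.5 = 0.361077
Newton–Raphson from β = 0.5:
  β = 0.5000: g = 0.06409, g' = -0.3574 → β = 0.6793
  β = 0.6793: g = -0.00616, g' = -0.4361 → β = 0.6652
  β = 0.6652: g = -0.00006, g' = -0.4275 → β = 0.6651
Converged at β = 0.6651.
Compositions from xᵢ = zᵢ/(1+β(Kᵢ−1)), yᵢ = Kᵢxᵢ:
  A: x = 0.1894, y = 0.3400
  B: x = 0.3710, y = 0.5012
  C: x = 0.4396, y = 0.1587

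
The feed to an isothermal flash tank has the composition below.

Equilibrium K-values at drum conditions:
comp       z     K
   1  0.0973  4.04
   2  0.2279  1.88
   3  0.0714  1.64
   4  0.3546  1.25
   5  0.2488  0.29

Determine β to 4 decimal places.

Material balance + equilibrium reduce to Σ zᵢ(Kᵢ−1)/(1+β(Kᵢ−1)) = 0.
Feasibility: ΣzᵢKᵢ = 1.4540, Σzᵢ/Kᵢ = 1.3305 — both > 1, two phases present.
Newton–Raphson from β = 0.5:
  β = 0.5000: g = 0.09620, g' = -0.5625 → β = 0.6710
  β = 0.6710: g = -0.00611, g' = -0.6552 → β = 0.6617
  β = 0.6617: g = -0.00004, g' = -0.6466 → β = 0.6616
Converged at β = 0.6616.

β = 0.6616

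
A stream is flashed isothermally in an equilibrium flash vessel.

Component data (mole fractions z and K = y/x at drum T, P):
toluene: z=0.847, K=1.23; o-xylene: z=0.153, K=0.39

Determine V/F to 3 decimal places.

Material balance + equilibrium reduce to Σ zᵢ(Kᵢ−1)/(1+V/F(Kᵢ−1)) = 0.
Check two-phase: ΣzᵢKᵢ = 1.101 > 1 and Σzᵢ/Kᵢ = 1.081 > 1, so g(0) = 0.101 > 0 and g(1) = -0.081 < 0.
Binary case is linear: z₁(K₁−1)(1+V/F(K₂−1)) + z₂(K₂−1)(1+V/F(K₁−1)) = 0
⇒ V/F = [z₁(K₁−1)+z₂(K₂−1)] / [−(K₁−1)(K₂−1)] = 0.1015/0.1403 = 0.723

V/F = 0.723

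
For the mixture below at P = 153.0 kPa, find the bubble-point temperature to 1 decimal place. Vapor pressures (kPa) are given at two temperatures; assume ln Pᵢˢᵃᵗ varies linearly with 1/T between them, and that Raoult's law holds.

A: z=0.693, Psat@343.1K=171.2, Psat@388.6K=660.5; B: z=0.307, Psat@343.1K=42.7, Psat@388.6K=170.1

T = 347.6 K

Bubble-point temperature: ΣzᵢPᵢˢᵃᵗ(T) = P. Interpolate ln Pᵢˢᵃᵗ = aᵢ + bᵢ/T.
  T = 343.1 K: ΣzᵢPᵢˢᵃᵗ = 131.75 kPa
  T = 388.6 K: ΣzᵢPᵢˢᵃᵗ = 509.95 kPa
  T = 365.9 K: ΣzᵢPᵢˢᵃᵗ = 270.74 kPa
  T = 354.5 K: ΣzᵢPᵢˢᵃᵗ = 191.06 kPa
  T = 348.8 K: ΣzᵢPᵢˢᵃᵗ = 159.14 kPa
  T = 346.0 K: ΣzᵢPᵢˢᵃᵗ = 145.15 kPa
Interpolating between 346.0 K and 348.8 K gives T ≈ 347.6 K.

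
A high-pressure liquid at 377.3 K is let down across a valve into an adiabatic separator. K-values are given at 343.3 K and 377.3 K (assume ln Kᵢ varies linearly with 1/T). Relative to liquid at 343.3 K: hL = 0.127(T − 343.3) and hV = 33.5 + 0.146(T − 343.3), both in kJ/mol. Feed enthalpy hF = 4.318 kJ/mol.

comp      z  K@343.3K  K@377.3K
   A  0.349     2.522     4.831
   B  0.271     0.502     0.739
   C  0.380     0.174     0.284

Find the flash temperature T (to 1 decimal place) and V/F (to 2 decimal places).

T = 345.8 K, V/F = 0.12

Adiabatic flash: solve Rachford–Rice at each trial T, then check hF = ψ·hV(T) + (1−ψ)·hL(T).
  T = 343.3 K: K = (2.522, 0.502, 0.174), RR gives ψ = 0.077, H_out = 2.577 kJ/mol
  T = 377.3 K: K = (4.831, 0.739, 0.284), RR gives ψ = 0.458, H_out = 19.963 kJ/mol
  T = 360.3 K: K = (3.544, 0.615, 0.225), RR gives ψ = 0.301, H_out = 12.356 kJ/mol
  T = 351.8 K: K = (3.002, 0.557, 0.198), RR gives ψ = 0.204, H_out = 7.945 kJ/mol
  T = 347.6 K: K = (2.757, 0.529, 0.186), RR gives ψ = 0.146, H_out = 5.454 kJ/mol
  T = 345.5 K: K = (2.641, 0.516, 0.180), RR gives ψ = 0.114, H_out = 4.097 kJ/mol
Linear interpolation between T = 345.5 (H_out = 4.097) and T = 347.6 (H_out = 5.454) on hF = 4.318 gives T ≈ 345.8 K, at which ψ = 0.12.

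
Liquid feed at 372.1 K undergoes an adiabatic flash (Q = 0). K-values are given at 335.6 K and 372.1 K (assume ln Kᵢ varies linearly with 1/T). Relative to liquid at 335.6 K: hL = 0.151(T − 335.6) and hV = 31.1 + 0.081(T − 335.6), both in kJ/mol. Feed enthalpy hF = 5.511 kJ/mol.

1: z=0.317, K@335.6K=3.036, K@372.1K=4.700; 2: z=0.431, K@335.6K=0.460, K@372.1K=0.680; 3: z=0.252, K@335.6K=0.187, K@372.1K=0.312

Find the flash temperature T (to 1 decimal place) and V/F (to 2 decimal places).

T = 337.0 K, V/F = 0.17

Adiabatic flash: solve Rachford–Rice at each trial T, then check hF = ψ·hV(T) + (1−ψ)·hL(T).
  T = 335.6 K: K = (3.036, 0.460, 0.187), RR gives ψ = 0.157, H_out = 4.881 kJ/mol
  T = 372.1 K: K = (4.700, 0.680, 0.312), RR gives ψ = 0.481, H_out = 19.236 kJ/mol
  T = 353.9 K: K = (3.823, 0.565, 0.245), RR gives ψ = 0.321, H_out = 12.350 kJ/mol
  T = 344.8 K: K = (3.419, 0.512, 0.215), RR gives ψ = 0.243, H_out = 8.780 kJ/mol
  T = 340.2 K: K = (3.225, 0.485, 0.201), RR gives ψ = 0.201, H_out = 6.880 kJ/mol
  T = 337.9 K: K = (3.129, 0.473, 0.194), RR gives ψ = 0.179, H_out = 5.894 kJ/mol
Linear interpolation between T = 335.6 (H_out = 4.881) and T = 337.9 (H_out = 5.894) on hF = 5.511 gives T ≈ 337.0 K, at which ψ = 0.17.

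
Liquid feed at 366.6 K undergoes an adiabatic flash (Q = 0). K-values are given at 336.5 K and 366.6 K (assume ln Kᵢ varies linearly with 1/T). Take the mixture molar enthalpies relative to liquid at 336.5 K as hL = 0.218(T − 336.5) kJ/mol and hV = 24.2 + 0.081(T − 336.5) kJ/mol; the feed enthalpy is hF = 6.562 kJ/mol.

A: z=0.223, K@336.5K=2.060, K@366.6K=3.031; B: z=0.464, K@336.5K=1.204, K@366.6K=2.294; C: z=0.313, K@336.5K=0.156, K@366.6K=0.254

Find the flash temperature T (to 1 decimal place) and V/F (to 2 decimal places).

T = 339.7 K, V/F = 0.25

Adiabatic flash: solve Rachford–Rice at each trial T, then check hF = ψ·hV(T) + (1−ψ)·hL(T).
  T = 336.5 K: K = (2.060, 1.204, 0.156), RR gives ψ = 0.137, H_out = 3.304 kJ/mol
  T = 366.6 K: K = (3.031, 2.294, 0.254), RR gives ψ = 0.712, H_out = 20.850 kJ/mol
  T = 351.6 K: K = (2.521, 1.687, 0.201), RR gives ψ = 0.516, H_out = 14.714 kJ/mol
  T = 344.1 K: K = (2.286, 1.432, 0.178), RR gives ψ = 0.366, H_out = 10.131 kJ/mol
  T = 340.3 K: K = (2.171, 1.314, 0.167), RR gives ψ = 0.264, H_out = 7.070 kJ/mol
  T = 338.4 K: K = (2.115, 1.258, 0.161), RR gives ψ = 0.203, H_out = 5.285 kJ/mol
  T = 339.4 K: K = (2.144, 1.288, 0.164), RR gives ψ = 0.236, H_out = 6.248 kJ/mol
Linear interpolation between T = 339.4 (H_out = 6.248) and T = 340.3 (H_out = 7.070) on hF = 6.562 gives T ≈ 339.7 K, at which ψ = 0.25.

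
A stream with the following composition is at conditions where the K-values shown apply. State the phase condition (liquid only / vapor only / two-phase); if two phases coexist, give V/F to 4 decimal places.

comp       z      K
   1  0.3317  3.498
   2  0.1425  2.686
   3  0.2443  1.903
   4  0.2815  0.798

ΣzᵢKᵢ = 2.2326; Σzᵢ/Kᵢ = 0.6290.
Since Σzᵢ/Kᵢ < 1 the mixture is above its dew point — single vapor phase.

vapor only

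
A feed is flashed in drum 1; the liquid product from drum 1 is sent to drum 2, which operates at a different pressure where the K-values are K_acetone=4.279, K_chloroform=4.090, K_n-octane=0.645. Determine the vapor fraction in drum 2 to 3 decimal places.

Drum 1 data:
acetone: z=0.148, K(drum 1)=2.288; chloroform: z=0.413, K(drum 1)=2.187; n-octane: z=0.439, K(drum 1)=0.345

Drum 1:
Rachford–Rice: g(ψ₁) = Σ zᵢ(Kᵢ−1)/(1+ψ₁(Kᵢ−1)) = 0.
g(0) = ΣzᵢKᵢ − 1 = 0.393 and g(1) = 1 − Σzᵢ/Kᵢ = -0.526, so a root lies in (0, 1).
Newton–Raphson from ψ₁ = 0.5:
  ψ₁ = 0.500: g = -0.0040, g' = -0.736 → ψ₁ = 0.495
Converged at ψ₁ = 0.495.
Drum-1 compositions:
  acetone: x = 0.090, y = 0.207
  chloroform: x = 0.260, y = 0.569
  n-octane: x = 0.649, y = 0.224
Drum-2 feed = drum-1 liquid: z₂ = (0.0904, 0.2602, 0.6494).
Drum 2:
Rachford–Rice: g(ψ₂) = Σ zᵢ(Kᵢ−1)/(1+ψ₂(Kᵢ−1)) = 0.
Check two-phase: ΣzᵢKᵢ = 1.870 > 1 and Σzᵢ/Kᵢ = 1.092 > 1, so g(0) = 0.870 > 0 and g(1) = -0.092 < 0.
Iterate (Newton) starting at ψ₂ = 0.54:
  ψ₂ = 0.540: g = 0.1231, g' = -0.601 → ψ₂ = 0.745
  ψ₂ = 0.745: g = 0.0162, g' = -0.461 → ψ₂ = 0.780
  ψ₂ = 0.780: g = 0.0003, g' = -0.447 → ψ₂ = 0.781
Converged at ψ₂ = 0.781.
  acetone: x = 0.025, y = 0.109
  chloroform: x = 0.076, y = 0.312
  n-octane: x = 0.898, y = 0.579

V/F (drum 2) = 0.781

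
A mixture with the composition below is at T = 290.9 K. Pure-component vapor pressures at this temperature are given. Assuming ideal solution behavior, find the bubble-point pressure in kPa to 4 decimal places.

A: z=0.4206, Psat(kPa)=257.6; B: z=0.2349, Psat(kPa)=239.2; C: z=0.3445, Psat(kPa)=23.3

Pbub = 172.5615 kPa

At the bubble point ψ → 0, so ΣzᵢKᵢ = 1 with Kᵢ = Pᵢˢᵃᵗ/P ⇒ P = ΣzᵢPᵢˢᵃᵗ.
P = 0.4206·257.6 + 0.2349·239.2 + 0.3445·23.3 = 172.5615 kPa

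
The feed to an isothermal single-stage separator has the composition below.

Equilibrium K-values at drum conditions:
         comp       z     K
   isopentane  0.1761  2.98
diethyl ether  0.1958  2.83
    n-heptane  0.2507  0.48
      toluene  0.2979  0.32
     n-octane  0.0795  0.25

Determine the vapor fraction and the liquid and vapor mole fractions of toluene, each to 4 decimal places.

Rachford–Rice: g(ψ) = Σ zᵢ(Kᵢ−1)/(1+ψ(Kᵢ−1)) = 0.
g(0) = ΣzᵢKᵢ − 1 = 0.3144 and g(1) = 1 − Σzᵢ/Kᵢ = -0.8995, so a root lies in (0, 1).
Newton iteration, ψ⁰ = 0.5:
  ψ = 0.5000: g = -0.21617, g' = -0.9076 → ψ = 0.2618
  ψ = 0.2618: g = 0.00032, g' = -0.9631 → ψ = 0.2622
Converged at ψ = 0.2622.
Compositions from xᵢ = zᵢ/(1+ψ(Kᵢ−1)), yᵢ = Kᵢxᵢ:
  isopentane: x = 0.1159, y = 0.3455
  diethyl ether: x = 0.1323, y = 0.3745
  n-heptane: x = 0.2903, y = 0.1393
  toluene: x = 0.3625, y = 0.1160
  n-octane: x = 0.0990, y = 0.0247

ψ = 0.2622, x_toluene = 0.3625, y_toluene = 0.1160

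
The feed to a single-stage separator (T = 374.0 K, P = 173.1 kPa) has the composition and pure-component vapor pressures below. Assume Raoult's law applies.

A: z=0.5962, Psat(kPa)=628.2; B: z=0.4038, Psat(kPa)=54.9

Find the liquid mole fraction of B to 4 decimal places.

x_B = 0.7938

Raoult's law: Kᵢ = Pᵢˢᵃᵗ/P = Pᵢˢᵃᵗ/173.1.
  K_A = 628.2/173.1 = 3.629116, K_B = 54.9/173.1 = 0.317158
Rachford–Rice: g(ψ) = Σ zᵢ(Kᵢ−1)/(1+ψ(Kᵢ−1)) = 0.
g(0) = ΣzᵢKᵢ − 1 = 1.2917 and g(1) = 1 − Σzᵢ/Kᵢ = -0.4375, so a root lies in (0, 1).
Newton iteration, ψ⁰ = 0.48:
  ψ = 0.4800: g = 0.28280, g' = -1.2221 → ψ = 0.7114
  ψ = 0.7114: g = 0.00988, g' = -1.2122 → ψ = 0.7196
  ψ = 0.7196: g = -0.00003, g' = -1.2205 → ψ = 0.7195
Converged at ψ = 0.7195.
Compositions from xᵢ = zᵢ/(1+ψ(Kᵢ−1)), yᵢ = Kᵢxᵢ:
  A: x = 0.2062, y = 0.7482
  B: x = 0.7938, y = 0.2518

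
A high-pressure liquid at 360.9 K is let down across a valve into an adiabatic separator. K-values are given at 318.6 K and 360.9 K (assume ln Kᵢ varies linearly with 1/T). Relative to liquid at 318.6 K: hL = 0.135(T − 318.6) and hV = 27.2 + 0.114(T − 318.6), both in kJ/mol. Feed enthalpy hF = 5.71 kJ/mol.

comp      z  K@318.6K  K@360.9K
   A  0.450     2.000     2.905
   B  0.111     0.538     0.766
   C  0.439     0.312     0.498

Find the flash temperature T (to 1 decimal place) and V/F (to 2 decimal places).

T = 321.7 K, V/F = 0.20

Adiabatic flash: solve Rachford–Rice at each trial T, then check hF = ψ·hV(T) + (1−ψ)·hL(T).
  T = 318.6 K: K = (2.000, 0.538, 0.312), RR gives ψ = 0.149, H_out = 4.055 kJ/mol
  T = 360.9 K: K = (2.905, 0.766, 0.498), RR gives ψ = 0.694, H_out = 23.969 kJ/mol
  T = 339.8 K: K = (2.440, 0.649, 0.400), RR gives ψ = 0.429, H_out = 14.344 kJ/mol
  T = 329.2 K: K = (2.216, 0.593, 0.355), RR gives ψ = 0.297, H_out = 9.451 kJ/mol
  T = 323.9 K: K = (2.107, 0.565, 0.333), RR gives ψ = 0.226, H_out = 6.845 kJ/mol
  T = 321.2 K: K = (2.052, 0.551, 0.322), RR gives ψ = 0.188, H_out = 5.451 kJ/mol
  T = 322.5 K: K = (2.079, 0.558, 0.327), RR gives ψ = 0.207, H_out = 6.129 kJ/mol
Linear interpolation between T = 321.2 (H_out = 5.451) and T = 322.5 (H_out = 6.129) on hF = 5.71 gives T ≈ 321.7 K, at which ψ = 0.20.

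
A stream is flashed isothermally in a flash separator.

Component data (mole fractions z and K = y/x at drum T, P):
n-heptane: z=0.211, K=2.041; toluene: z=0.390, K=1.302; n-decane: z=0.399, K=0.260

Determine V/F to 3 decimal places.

V/F = 0.088

Newton iteration, V/F⁰ = 0.5:
  V/F = 0.500: g = -0.2219, g' = -0.676 → V/F = 0.172
  V/F = 0.172: g = -0.0400, g' = -0.483 → V/F = 0.089
  V/F = 0.089: g = -0.0004, g' = -0.476 → V/F = 0.088
Converged at V/F = 0.088.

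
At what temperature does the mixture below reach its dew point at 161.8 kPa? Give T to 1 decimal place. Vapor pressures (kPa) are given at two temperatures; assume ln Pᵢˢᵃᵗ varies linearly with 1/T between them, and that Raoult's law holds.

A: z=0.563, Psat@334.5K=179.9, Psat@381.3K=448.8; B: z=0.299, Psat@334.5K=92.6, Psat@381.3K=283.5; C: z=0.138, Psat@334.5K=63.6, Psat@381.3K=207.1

T = 347.5 K

Dew-point temperature: Σzᵢ·P/Pᵢˢᵃᵗ(T) = 1. Interpolate ln Pᵢˢᵃᵗ = aᵢ + bᵢ/T.
  T = 334.5 K: ΣzᵢP/Pᵢˢᵃᵗ = 1.3799
  T = 381.3 K: ΣzᵢP/Pᵢˢᵃᵗ = 0.4814
  T = 357.9 K: ΣzᵢP/Pᵢˢᵃᵗ = 0.7862
  T = 346.2 K: ΣzᵢP/Pᵢˢᵃᵗ = 1.0312
  T = 352.0 K: ΣzᵢP/Pᵢˢᵃᵗ = 0.8993
  T = 349.1 K: ΣzᵢP/Pᵢˢᵃᵗ = 0.9625
Interpolating between 346.2 K and 349.1 K gives T ≈ 347.5 K.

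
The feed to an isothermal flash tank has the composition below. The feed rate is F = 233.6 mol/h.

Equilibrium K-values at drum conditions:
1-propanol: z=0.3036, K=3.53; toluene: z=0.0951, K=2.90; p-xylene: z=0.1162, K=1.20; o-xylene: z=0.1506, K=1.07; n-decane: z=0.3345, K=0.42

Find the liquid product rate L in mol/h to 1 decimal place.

Rachford–Rice: g(ψ) = Σ zᵢ(Kᵢ−1)/(1+ψ(Kᵢ−1)) = 0.
Feasibility: ΣzᵢKᵢ = 1.7886, Σzᵢ/Kᵢ = 1.1528 — both > 1, two phases present.
Iterate (Newton) starting at ψ = 0.48:
  ψ = 0.4800: g = 0.20392, g' = -0.7109 → ψ = 0.7669
  ψ = 0.7669: g = 0.01552, g' = -0.6508 → ψ = 0.7907
  ψ = 0.7907: g = -0.00009, g' = -0.6587 → ψ = 0.7906
Converged at ψ = 0.7906.
Then V = ψ·F = 0.7906·233.6 = 184.7 mol/h and L = F − V = 48.9 mol/h.

L = 48.9 mol/h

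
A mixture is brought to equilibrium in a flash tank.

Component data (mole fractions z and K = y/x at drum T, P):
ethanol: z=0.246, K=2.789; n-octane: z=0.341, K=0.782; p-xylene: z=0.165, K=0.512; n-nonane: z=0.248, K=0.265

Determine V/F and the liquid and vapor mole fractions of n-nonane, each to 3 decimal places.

Rachford–Rice: g(V/F) = Σ zᵢ(Kᵢ−1)/(1+V/F(Kᵢ−1)) = 0.
g(0) = ΣzᵢKᵢ − 1 = 0.103 and g(1) = 1 − Σzᵢ/Kᵢ = -0.782, so a root lies in (0, 1).
Iterate (Newton) starting at V/F = 0.38:
  V/F = 0.380: g = -0.1708, g' = -0.615 → V/F = 0.102
  V/F = 0.102: g = 0.0140, g' = -0.780 → V/F = 0.120
  V/F = 0.120: g = 0.0002, g' = -0.756 → V/F = 0.121
Converged at V/F = 0.121.
Compositions from xᵢ = zᵢ/(1+V/F(Kᵢ−1)), yᵢ = Kᵢxᵢ:
  ethanol: x = 0.202, y = 0.564
  n-octane: x = 0.350, y = 0.274
  p-xylene: x = 0.175, y = 0.090
  n-nonane: x = 0.272, y = 0.072

V/F = 0.121, x_n-nonane = 0.272, y_n-nonane = 0.072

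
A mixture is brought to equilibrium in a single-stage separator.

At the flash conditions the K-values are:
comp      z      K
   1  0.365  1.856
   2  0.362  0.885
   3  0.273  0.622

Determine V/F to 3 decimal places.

Newton iteration, V/F⁰ = 0.5:
  V/F = 0.500: g = 0.0474, g' = -0.196 → V/F = 0.742
  V/F = 0.742: g = 0.0022, g' = -0.181 → V/F = 0.754
Converged at V/F = 0.754.

V/F = 0.754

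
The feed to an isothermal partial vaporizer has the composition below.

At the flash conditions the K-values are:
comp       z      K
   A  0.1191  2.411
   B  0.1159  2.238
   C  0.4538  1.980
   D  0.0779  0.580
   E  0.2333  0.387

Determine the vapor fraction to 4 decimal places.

ψ = 0.9096

Material balance + equilibrium reduce to Σ zᵢ(Kᵢ−1)/(1+ψ(Kᵢ−1)) = 0.
Feasibility: ΣzᵢKᵢ = 1.5805, Σzᵢ/Kᵢ = 1.0675 — both > 1, two phases present.
Iterate (Newton) starting at ψ = 0.68:
  ψ = 0.6800: g = 0.13951, g' = -0.5558 → ψ = 0.9310
  ψ = 0.9310: g = -0.01502, g' = -0.7146 → ψ = 0.9100
  ψ = 0.9100: g = -0.00025, g' = -0.6909 → ψ = 0.9096
Converged at ψ = 0.9096.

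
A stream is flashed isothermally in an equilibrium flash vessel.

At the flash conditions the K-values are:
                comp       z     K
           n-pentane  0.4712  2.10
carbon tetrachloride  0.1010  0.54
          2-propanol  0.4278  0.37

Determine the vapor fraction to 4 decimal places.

Let ψ = V/F and solve Σ zᵢ(Kᵢ−1)/(1+ψ(Kᵢ−1)) = 0.
Feasibility: ΣzᵢKᵢ = 1.2023, Σzᵢ/Kᵢ = 1.5676 — both > 1, two phases present.
Newton iteration, ψ⁰ = 0.5:
  ψ = 0.5000: g = -0.11939, g' = -0.6352 → ψ = 0.3121
  ψ = 0.3121: g = -0.00384, g' = -0.6082 → ψ = 0.3057
Converged at ψ = 0.3057.

ψ = 0.3057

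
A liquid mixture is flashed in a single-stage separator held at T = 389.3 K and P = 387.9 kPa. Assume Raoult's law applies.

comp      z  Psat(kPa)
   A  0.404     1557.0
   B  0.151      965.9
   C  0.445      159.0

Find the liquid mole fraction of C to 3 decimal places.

x_C = 0.806

Raoult's law: Kᵢ = Pᵢˢᵃᵗ/P = Pᵢˢᵃᵗ/387.9.
  K_A = 1557.0/387.9 = 4.01392, K_B = 965.9/387.9 = 2.49007, K_C = 159.0/387.9 = 0.40990
Material balance + equilibrium reduce to Σ zᵢ(Kᵢ−1)/(1+ψ(Kᵢ−1)) = 0.
g(0) = ΣzᵢKᵢ − 1 = 1.180 and g(1) = 1 − Σzᵢ/Kᵢ = -0.247, so a root lies in (0, 1).
Newton–Raphson from ψ = 0.59:
  ψ = 0.590: g = 0.1552, g' = -0.935 → ψ = 0.756
  ψ = 0.756: g = 0.0032, g' = -0.921 → ψ = 0.759
Converged at ψ = 0.759.
Compositions from xᵢ = zᵢ/(1+ψ(Kᵢ−1)), yᵢ = Kᵢxᵢ:
  A: x = 0.123, y = 0.493
  B: x = 0.071, y = 0.176
  C: x = 0.806, y = 0.331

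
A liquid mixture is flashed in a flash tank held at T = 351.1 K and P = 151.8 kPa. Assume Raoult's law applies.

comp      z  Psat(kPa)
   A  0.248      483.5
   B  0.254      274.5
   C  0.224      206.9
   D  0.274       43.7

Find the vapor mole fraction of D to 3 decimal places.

Raoult's law: Kᵢ = Pᵢˢᵃᵗ/P = Pᵢˢᵃᵗ/151.8.
  K_A = 483.5/151.8 = 3.18511, K_B = 274.5/151.8 = 1.80830, K_C = 206.9/151.8 = 1.36298, K_D = 43.7/151.8 = 0.28788
Material balance + equilibrium reduce to Σ zᵢ(Kᵢ−1)/(1+ψ(Kᵢ−1)) = 0.
Feasibility: ΣzᵢKᵢ = 1.633, Σzᵢ/Kᵢ = 1.334 — both > 1, two phases present.
Iterate (Newton) starting at ψ = 0.5:
  ψ = 0.500: g = 0.1710, g' = -0.711 → ψ = 0.741
  ψ = 0.741: g = -0.0133, g' = -0.878 → ψ = 0.725
Converged at ψ = 0.725.
Compositions from xᵢ = zᵢ/(1+ψ(Kᵢ−1)), yᵢ = Kᵢxᵢ:
  A: x = 0.096, y = 0.306
  B: x = 0.160, y = 0.290
  C: x = 0.177, y = 0.242
  D: x = 0.567, y = 0.163

y_D = 0.163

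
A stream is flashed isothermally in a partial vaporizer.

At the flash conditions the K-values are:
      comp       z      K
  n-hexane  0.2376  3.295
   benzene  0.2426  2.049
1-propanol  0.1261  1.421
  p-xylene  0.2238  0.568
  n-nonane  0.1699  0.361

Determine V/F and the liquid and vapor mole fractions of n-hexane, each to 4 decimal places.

V/F = 0.8008, x_n-hexane = 0.0837, y_n-hexane = 0.2759

Material balance + equilibrium reduce to Σ zᵢ(Kᵢ−1)/(1+V/F(Kᵢ−1)) = 0.
Feasibility: ΣzᵢKᵢ = 1.6476, Σzᵢ/Kᵢ = 1.1439 — both > 1, two phases present.
Newton iteration, V/F⁰ = 0.64:
  V/F = 0.6400: g = 0.09764, g' = -0.5931 → V/F = 0.8046
  V/F = 0.8046: g = -0.00243, g' = -0.6374 → V/F = 0.8008
Converged at V/F = 0.8008.
Compositions from xᵢ = zᵢ/(1+V/F(Kᵢ−1)), yᵢ = Kᵢxᵢ:
  n-hexane: x = 0.0837, y = 0.2759
  benzene: x = 0.1318, y = 0.2702
  1-propanol: x = 0.0943, y = 0.1340
  p-xylene: x = 0.3422, y = 0.1944
  n-nonane: x = 0.3479, y = 0.1256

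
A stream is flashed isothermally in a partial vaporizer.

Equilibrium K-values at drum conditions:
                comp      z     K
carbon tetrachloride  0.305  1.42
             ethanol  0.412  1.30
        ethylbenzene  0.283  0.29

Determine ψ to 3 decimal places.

ψ = 0.202

Let ψ = V/F and solve Σ zᵢ(Kᵢ−1)/(1+ψ(Kᵢ−1)) = 0.
Feasibility: ΣzᵢKᵢ = 1.051, Σzᵢ/Kᵢ = 1.508 — both > 1, two phases present.
Iterate (Newton) starting at ψ = 0.42:
  ψ = 0.420: g = -0.0676, g' = -0.358 → ψ = 0.231
  ψ = 0.231: g = -0.0080, g' = -0.281 → ψ = 0.203
  ψ = 0.203: g = -0.0001, g' = -0.273 → ψ = 0.202
Converged at ψ = 0.202.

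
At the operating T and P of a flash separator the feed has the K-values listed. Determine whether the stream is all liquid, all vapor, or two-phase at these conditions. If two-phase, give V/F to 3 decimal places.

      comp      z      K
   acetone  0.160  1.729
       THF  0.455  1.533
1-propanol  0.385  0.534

two-phase, V/F = 0.657

ΣzᵢKᵢ = 1.180; Σzᵢ/Kᵢ = 1.110.
Both exceed 1, so a two-phase solution exists.
Material balance + equilibrium reduce to Σ zᵢ(Kᵢ−1)/(1+ψ(Kᵢ−1)) = 0.
Newton–Raphson from ψ = 0.69:
  ψ = 0.690: g = -0.0095, g' = -0.288 → ψ = 0.657
Converged at ψ = 0.657.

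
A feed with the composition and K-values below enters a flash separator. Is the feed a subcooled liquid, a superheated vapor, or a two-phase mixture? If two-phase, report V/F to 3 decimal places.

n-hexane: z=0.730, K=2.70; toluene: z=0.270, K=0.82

superheated vapor

ΣzᵢKᵢ = 2.192; Σzᵢ/Kᵢ = 0.600.
Since Σzᵢ/Kᵢ < 1 the mixture is above its dew point — single vapor phase.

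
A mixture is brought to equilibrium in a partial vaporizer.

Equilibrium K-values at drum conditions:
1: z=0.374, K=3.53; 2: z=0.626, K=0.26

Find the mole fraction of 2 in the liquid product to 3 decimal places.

Let ψ = V/F and solve Σ zᵢ(Kᵢ−1)/(1+ψ(Kᵢ−1)) = 0.
Check two-phase: ΣzᵢKᵢ = 1.483 > 1 and Σzᵢ/Kᵢ = 2.514 > 1, so g(0) = 0.483 > 0 and g(1) = -1.514 < 0.
Iterate (Newton) starting at ψ = 0.5:
  ψ = 0.500: g = -0.3175, g' = -1.330 → ψ = 0.261
  ψ = 0.261: g = -0.0046, g' = -1.394 → ψ = 0.258
Converged at ψ = 0.258.
Compositions from xᵢ = zᵢ/(1+ψ(Kᵢ−1)), yᵢ = Kᵢxᵢ:
  1: x = 0.226, y = 0.799
  2: x = 0.774, y = 0.201

x_2 = 0.774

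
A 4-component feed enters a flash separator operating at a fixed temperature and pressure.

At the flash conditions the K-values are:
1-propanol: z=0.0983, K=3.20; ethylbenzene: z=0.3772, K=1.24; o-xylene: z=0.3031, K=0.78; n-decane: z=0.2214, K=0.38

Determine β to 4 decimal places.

β = 0.2274

Newton iteration, β⁰ = 0.5:
  β = 0.5000: g = -0.09005, g' = -0.3225 → β = 0.2208
  β = 0.2208: g = 0.00242, g' = -0.3656 → β = 0.2274
Converged at β = 0.2274.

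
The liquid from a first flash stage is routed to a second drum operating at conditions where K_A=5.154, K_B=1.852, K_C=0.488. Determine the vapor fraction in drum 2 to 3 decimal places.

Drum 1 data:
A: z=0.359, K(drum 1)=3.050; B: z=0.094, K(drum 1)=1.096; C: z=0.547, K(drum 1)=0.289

V/F (drum 2) = 0.380

Drum 1:
Newton–Raphson from ψ₁ = 0.5:
  ψ₁ = 0.500: g = -0.2314, g' = -1.034 → ψ₁ = 0.276
  ψ₁ = 0.276: g = -0.0054, g' = -1.044 → ψ₁ = 0.271
Converged at ψ₁ = 0.271.
Drum-1 compositions:
  A: x = 0.231, y = 0.704
  B: x = 0.092, y = 0.100
  C: x = 0.678, y = 0.196
Drum-2 feed = drum-1 liquid: z₂ = (0.2307, 0.0916, 0.6776).
Drum 2:
Let ψ₂ = V/F and solve Σ zᵢ(Kᵢ−1)/(1+ψ₂(Kᵢ−1)) = 0.
Check two-phase: ΣzᵢKᵢ = 1.690 > 1 and Σzᵢ/Kᵢ = 1.483 > 1, so g(0) = 0.690 > 0 and g(1) = -0.483 < 0.
Newton–Raphson from ψ₂ = 0.5:
  ψ₂ = 0.500: g = -0.1001, g' = -0.774 → ψ₂ = 0.371
  ψ₂ = 0.371: g = 0.0085, g' = -0.926 → ψ₂ = 0.380
Converged at ψ₂ = 0.380.
  A: x = 0.089, y = 0.461
  B: x = 0.069, y = 0.128
  C: x = 0.841, y = 0.411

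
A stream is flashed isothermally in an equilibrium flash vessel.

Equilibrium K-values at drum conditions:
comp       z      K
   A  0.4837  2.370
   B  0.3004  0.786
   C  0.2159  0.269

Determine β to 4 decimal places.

β = 0.6133

Newton iteration, β⁰ = 0.38:
  β = 0.3800: g = 0.14729, g' = -0.6301 → β = 0.6138
  β = 0.6138: g = -0.00028, g' = -0.6657 → β = 0.6133
Converged at β = 0.6133.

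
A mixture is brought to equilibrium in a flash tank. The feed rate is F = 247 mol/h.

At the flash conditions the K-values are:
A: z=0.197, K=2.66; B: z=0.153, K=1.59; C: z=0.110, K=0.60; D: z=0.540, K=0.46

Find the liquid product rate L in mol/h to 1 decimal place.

L = 217.8 mol/h

Rachford–Rice: g(V/F) = Σ zᵢ(Kᵢ−1)/(1+V/F(Kᵢ−1)) = 0.
Check two-phase: ΣzᵢKᵢ = 1.082 > 1 and Σzᵢ/Kᵢ = 1.528 > 1, so g(0) = 0.082 > 0 and g(1) = -0.528 < 0.
Newton iteration, V/F⁰ = 0.5:
  V/F = 0.500: g = -0.2060, g' = -0.517 → V/F = 0.101
  V/F = 0.101: g = 0.0108, g' = -0.641 → V/F = 0.118
Converged at V/F = 0.118.
Then V = V/F·F = 0.1184·247 = 29.2 mol/h and L = F − V = 217.8 mol/h.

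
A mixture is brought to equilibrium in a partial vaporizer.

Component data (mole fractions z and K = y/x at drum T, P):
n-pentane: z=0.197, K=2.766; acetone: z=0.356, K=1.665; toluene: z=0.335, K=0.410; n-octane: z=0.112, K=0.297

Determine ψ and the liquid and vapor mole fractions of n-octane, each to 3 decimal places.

Iterate (Newton) starting at ψ = 0.5:
  ψ = 0.500: g = -0.0393, g' = -0.628 → ψ = 0.437
Converged at ψ = 0.437.
Compositions from xᵢ = zᵢ/(1+ψ(Kᵢ−1)), yᵢ = Kᵢxᵢ:
  n-pentane: x = 0.111, y = 0.308
  acetone: x = 0.276, y = 0.459
  toluene: x = 0.451, y = 0.185
  n-octane: x = 0.162, y = 0.048

ψ = 0.437, x_n-octane = 0.162, y_n-octane = 0.048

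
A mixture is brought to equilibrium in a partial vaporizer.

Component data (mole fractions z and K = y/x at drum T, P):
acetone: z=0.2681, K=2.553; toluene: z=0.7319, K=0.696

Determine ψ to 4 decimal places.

ψ = 0.4106

Let ψ = V/F and solve Σ zᵢ(Kᵢ−1)/(1+ψ(Kᵢ−1)) = 0.
g(0) = ΣzᵢKᵢ − 1 = 0.1939 and g(1) = 1 − Σzᵢ/Kᵢ = -0.1566, so a root lies in (0, 1).
Newton–Raphson from ψ = 0.34:
  ψ = 0.3400: g = 0.02434, g' = -0.3611 → ψ = 0.4074
  ψ = 0.4074: g = 0.00106, g' = -0.3307 → ψ = 0.4106
Converged at ψ = 0.4106.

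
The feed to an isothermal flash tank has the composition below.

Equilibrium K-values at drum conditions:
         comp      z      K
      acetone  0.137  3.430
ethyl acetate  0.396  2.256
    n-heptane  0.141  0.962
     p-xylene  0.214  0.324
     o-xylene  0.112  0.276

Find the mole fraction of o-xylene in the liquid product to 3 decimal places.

x_o-xylene = 0.207

Rachford–Rice: g(V/F) = Σ zᵢ(Kᵢ−1)/(1+V/F(Kᵢ−1)) = 0.
Feasibility: ΣzᵢKᵢ = 1.599, Σzᵢ/Kᵢ = 1.428 — both > 1, two phases present.
Iterate (Newton) starting at V/F = 0.5:
  V/F = 0.500: g = 0.1047, g' = -0.768 → V/F = 0.636
  V/F = 0.636: g = -0.0025, g' = -0.821 → V/F = 0.633
Converged at V/F = 0.633.
Compositions from xᵢ = zᵢ/(1+V/F(Kᵢ−1)), yᵢ = Kᵢxᵢ:
  acetone: x = 0.054, y = 0.185
  ethyl acetate: x = 0.221, y = 0.498
  n-heptane: x = 0.144, y = 0.139
  p-xylene: x = 0.374, y = 0.121
  o-xylene: x = 0.207, y = 0.057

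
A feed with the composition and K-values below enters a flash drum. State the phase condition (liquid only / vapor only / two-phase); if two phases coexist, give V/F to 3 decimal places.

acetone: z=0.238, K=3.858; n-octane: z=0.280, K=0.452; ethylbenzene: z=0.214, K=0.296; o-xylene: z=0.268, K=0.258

ΣzᵢKᵢ = 1.177; Σzᵢ/Kᵢ = 2.443.
Both exceed 1, so a two-phase solution exists.
Let ψ = V/F and solve Σ zᵢ(Kᵢ−1)/(1+ψ(Kᵢ−1)) = 0.
Newton–Raphson from ψ = 0.5:
  ψ = 0.500: g = -0.4800, g' = -1.115 → ψ = 0.069
  ψ = 0.069: g = 0.0401, g' = -1.726 → ψ = 0.093
  ψ = 0.093: g = 0.0015, g' = -1.600 → ψ = 0.094
Converged at ψ = 0.094.

two-phase, V/F = 0.094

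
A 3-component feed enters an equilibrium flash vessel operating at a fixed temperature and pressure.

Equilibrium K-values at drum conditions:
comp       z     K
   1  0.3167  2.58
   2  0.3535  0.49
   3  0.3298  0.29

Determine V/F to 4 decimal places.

Material balance + equilibrium reduce to Σ zᵢ(Kᵢ−1)/(1+V/F(Kᵢ−1)) = 0.
Check two-phase: ΣzᵢKᵢ = 1.0859 > 1 and Σzᵢ/Kᵢ = 1.9814 > 1, so g(0) = 0.0859 > 0 and g(1) = -0.9814 < 0.
Iterate (Newton) starting at V/F = 0.5:
  V/F = 0.5000: g = -0.32548, g' = -0.8120 → V/F = 0.0992
  V/F = 0.0992: g = -0.00918, g' = -0.8853 → V/F = 0.0888
  V/F = 0.0888: g = 0.00007, g' = -0.8983 → V/F = 0.0889
Converged at V/F = 0.0889.

V/F = 0.0889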